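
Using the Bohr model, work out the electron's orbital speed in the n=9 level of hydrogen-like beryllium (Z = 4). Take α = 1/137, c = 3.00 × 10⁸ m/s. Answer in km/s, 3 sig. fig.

v_n = Zαc/n = 4 × 0.00730 × 3.00 × 10⁸ / 9
    = 973 km/s

973 km/s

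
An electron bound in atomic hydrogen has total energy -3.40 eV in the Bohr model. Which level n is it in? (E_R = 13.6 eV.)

2

E_n = −E_R Z²/n² ⇒ n² = E_R Z²/(−E_n) = 13.6 × 1² / 3.40 ≈ 4.00
n = 2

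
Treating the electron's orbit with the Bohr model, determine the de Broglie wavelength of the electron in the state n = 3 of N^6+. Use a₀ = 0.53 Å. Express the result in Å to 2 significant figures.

The Bohr quantisation condition is nλ = 2πr_n.
r_n = n²a₀/Z = 0.68 Å
λ = 2πr_n/n = 2π·0.68/3 = 1.4 Å

1.4 Å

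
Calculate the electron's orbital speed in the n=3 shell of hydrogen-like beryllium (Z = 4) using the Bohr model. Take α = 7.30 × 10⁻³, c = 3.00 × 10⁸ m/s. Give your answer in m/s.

v_n = Zαc/n = 4 × 0.00730 × 3.00 × 10⁸ / 3
    = 2.92 × 10⁶ m/s

2.92 × 10⁶ m/s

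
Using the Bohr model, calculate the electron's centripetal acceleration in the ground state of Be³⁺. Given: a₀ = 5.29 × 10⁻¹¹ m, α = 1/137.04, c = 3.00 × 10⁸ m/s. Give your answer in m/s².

5.80 × 10²⁴ m/s²

r = n²a₀/Z = 1.32 × 10⁻¹¹ m, v = Zαc/n = 8.76 × 10⁶ m/s
a = v²/r = (8.76 × 10⁶)² / 1.32 × 10⁻¹¹ = 5.80 × 10²⁴ m/s²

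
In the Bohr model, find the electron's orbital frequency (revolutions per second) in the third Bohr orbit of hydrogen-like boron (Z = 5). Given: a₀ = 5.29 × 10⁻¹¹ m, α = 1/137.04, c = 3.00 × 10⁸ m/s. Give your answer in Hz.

6.10 × 10¹⁵ Hz

r = n²a₀/Z = 9.52 × 10⁻¹¹ m, v = Zαc/n = 3.65 × 10⁶ m/s
f = v/(2πr) = 6.10 × 10¹⁵ Hz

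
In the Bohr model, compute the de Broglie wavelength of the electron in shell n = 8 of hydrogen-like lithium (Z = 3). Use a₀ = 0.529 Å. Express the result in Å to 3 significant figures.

8.86 Å

The Bohr quantisation condition is nλ = 2πr_n.
r_n = n²a₀/Z = 11.3 Å
λ = 2πr_n/n = 2π·11.3/8 = 8.86 Å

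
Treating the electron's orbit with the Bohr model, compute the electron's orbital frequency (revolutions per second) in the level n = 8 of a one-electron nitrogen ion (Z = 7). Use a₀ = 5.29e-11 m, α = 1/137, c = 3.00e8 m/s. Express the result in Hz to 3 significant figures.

r = n²a₀/Z = 4.84e-10 m, v = Zαc/n = 1.92e6 m/s
f = v/(2πr) = 6.31e14 Hz

6.31e14 Hz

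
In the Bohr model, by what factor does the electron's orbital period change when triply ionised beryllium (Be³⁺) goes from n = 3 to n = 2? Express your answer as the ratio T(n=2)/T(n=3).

8/27

T ∝ Z^-2 · n^3; with Z fixed, T ∝ n^3.
T(n=2)/T(n=3) = (2/3)^3 = 8/27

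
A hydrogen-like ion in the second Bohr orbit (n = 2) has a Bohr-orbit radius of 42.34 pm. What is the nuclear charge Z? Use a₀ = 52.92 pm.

r_n = n²a₀/Z ⇒ Z = n²a₀/r = 2² × 52.92 / 42.34 ≈ 5.00
Z = 5

5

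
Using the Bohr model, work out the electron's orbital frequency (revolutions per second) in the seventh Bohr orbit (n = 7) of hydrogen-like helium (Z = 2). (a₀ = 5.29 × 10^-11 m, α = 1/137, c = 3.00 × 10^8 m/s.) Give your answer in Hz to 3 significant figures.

r = n²a₀/Z = 1.30 × 10^-9 m, v = Zαc/n = 6.26 × 10^5 m/s
f = v/(2πr) = 7.68 × 10^13 Hz

7.68 × 10^13 Hz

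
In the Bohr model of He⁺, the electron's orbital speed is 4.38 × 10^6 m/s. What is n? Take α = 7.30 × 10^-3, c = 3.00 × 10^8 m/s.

1

v_n = Zαc/n ⇒ n = Zαc/v = 2 × 0.00730 × 3.00 × 10^8 / 4.38 × 10^6 ≈ 1.00
n = 1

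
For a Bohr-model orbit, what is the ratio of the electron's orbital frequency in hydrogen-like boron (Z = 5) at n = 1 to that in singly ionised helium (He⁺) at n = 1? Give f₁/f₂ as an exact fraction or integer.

f ∝ Z^2 · n^-3
f₁/f₂ = (5/2)^2 · (1/1)^-3 = 25/4

25/4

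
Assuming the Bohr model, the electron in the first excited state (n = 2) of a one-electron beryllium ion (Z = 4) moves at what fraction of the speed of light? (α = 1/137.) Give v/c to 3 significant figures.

v_n = Zαc/n, so v/c = Zα/n = 4 × 0.00730 / 2 = 0.0146

0.0146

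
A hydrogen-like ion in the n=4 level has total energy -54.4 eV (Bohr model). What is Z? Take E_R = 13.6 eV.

8

E_n = −E_R Z²/n² ⇒ Z² = −E_n n²/E_R = 54.4 × 4² / 13.6 ≈ 64.00
Z = 8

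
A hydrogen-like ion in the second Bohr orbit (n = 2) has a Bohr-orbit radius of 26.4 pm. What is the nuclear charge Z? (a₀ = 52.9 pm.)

8

r_n = n²a₀/Z ⇒ Z = n²a₀/r = 2² × 52.9 / 26.4 ≈ 8.02
Z = 8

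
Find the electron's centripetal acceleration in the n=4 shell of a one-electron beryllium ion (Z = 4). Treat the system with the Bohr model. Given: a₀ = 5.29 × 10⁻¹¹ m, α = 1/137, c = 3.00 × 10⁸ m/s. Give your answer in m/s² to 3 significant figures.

r = n²a₀/Z = 2.12 × 10⁻¹⁰ m, v = Zαc/n = 2.19 × 10⁶ m/s
a = v²/r = (2.19 × 10⁶)² / 2.12 × 10⁻¹⁰ = 2.27 × 10²² m/s²

2.27 × 10²² m/s²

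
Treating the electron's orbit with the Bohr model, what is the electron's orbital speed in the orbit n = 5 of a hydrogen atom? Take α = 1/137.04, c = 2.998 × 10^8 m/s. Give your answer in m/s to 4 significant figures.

v_n = Zαc/n = 1 × 0.007297 × 2.998 × 10^8 / 5
    = 4.375 × 10^5 m/s

4.375 × 10^5 m/s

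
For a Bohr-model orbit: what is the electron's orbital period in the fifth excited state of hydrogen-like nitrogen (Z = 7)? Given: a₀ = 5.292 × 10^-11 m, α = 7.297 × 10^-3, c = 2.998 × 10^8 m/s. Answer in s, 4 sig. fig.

r = n²a₀/Z = 6²·5.292 × 10^-11/7 = 2.722 × 10^-10 m
v = Zαc/n = 7·0.007297·2.998 × 10^8/6 = 2.552 × 10^6 m/s
T = 2πr/v = 6.700 × 10^-16 s

6.700 × 10^-16 s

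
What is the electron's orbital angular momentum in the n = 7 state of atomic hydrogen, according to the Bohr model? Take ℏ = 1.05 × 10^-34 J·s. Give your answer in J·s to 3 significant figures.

L_n = nℏ = 7 × 1.05 × 10^-34 = 7.35 × 10^-34 J·s

7.35 × 10^-34 J·s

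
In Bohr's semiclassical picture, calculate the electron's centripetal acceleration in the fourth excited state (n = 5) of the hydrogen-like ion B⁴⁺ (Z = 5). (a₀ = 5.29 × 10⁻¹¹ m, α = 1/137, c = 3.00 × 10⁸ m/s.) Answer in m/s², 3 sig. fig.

r = n²a₀/Z = 2.64 × 10⁻¹⁰ m, v = Zαc/n = 2.19 × 10⁶ m/s
a = v²/r = (2.19 × 10⁶)² / 2.64 × 10⁻¹⁰ = 1.81 × 10²² m/s²

1.81 × 10²² m/s²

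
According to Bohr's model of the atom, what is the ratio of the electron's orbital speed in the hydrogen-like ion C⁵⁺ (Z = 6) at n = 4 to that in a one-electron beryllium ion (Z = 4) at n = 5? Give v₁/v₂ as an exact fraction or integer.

v ∝ Z^1 · n^-1
v₁/v₂ = (6/4)^1 · (4/5)^-1 = 15/8

15/8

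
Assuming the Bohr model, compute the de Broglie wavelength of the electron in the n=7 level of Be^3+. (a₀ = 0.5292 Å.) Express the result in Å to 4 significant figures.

The Bohr quantisation condition is nλ = 2πr_n.
r_n = n²a₀/Z = 6.483 Å
λ = 2πr_n/n = 2π·6.483/7 = 5.819 Å

5.819 Å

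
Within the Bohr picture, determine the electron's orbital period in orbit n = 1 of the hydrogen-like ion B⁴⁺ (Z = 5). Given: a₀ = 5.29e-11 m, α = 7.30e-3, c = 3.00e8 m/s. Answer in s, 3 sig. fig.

r = n²a₀/Z = 1²·5.29e-11/5 = 1.06e-11 m
v = Zαc/n = 5·0.00730·3.00e8/1 = 1.09e7 m/s
T = 2πr/v = 6.07e-18 s

6.07e-18 s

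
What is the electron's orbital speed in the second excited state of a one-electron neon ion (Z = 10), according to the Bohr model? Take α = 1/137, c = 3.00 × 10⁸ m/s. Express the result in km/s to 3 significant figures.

7300 km/s

v_n = Zαc/n = 10 × 0.00730 × 3.00 × 10⁸ / 3
    = 7300 km/s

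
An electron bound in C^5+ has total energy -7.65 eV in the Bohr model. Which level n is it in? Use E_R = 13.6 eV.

8

E_n = −E_R Z²/n² ⇒ n² = E_R Z²/(−E_n) = 13.6 × 6² / 7.65 ≈ 64.00
n = 8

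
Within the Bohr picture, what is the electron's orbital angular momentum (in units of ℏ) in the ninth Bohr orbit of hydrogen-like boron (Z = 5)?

L_n = nℏ, so L/ℏ = n = 9.

9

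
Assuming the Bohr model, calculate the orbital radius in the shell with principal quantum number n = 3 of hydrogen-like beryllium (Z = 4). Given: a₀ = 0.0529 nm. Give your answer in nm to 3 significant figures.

r_n = n²a₀/Z = 3² × 0.0529 / 4
    = 9 × 0.0529 / 4 = 0.119 nm

0.119 nm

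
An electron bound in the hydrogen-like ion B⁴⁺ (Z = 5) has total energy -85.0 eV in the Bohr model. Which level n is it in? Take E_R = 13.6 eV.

E_n = −E_R Z²/n² ⇒ n² = E_R Z²/(−E_n) = 13.6 × 5² / 85.0 ≈ 4.00
n = 2

2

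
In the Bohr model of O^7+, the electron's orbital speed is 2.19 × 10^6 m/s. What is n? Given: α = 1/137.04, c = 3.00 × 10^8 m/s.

v_n = Zαc/n ⇒ n = Zαc/v = 8 × 0.00730 × 3.00 × 10^8 / 2.19 × 10^6 ≈ 8.00
n = 8

8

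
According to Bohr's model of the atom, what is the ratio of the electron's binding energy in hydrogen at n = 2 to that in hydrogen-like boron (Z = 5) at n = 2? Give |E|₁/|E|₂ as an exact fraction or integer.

|E| ∝ Z^2 · n^-2
|E|₁/|E|₂ = (1/5)^2 · (2/2)^-2 = 1/25

1/25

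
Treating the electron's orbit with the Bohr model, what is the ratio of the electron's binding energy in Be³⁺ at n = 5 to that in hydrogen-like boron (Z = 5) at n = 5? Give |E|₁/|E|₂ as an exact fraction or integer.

|E| ∝ Z^2 · n^-2
|E|₁/|E|₂ = (4/5)^2 · (5/5)^-2 = 16/25

16/25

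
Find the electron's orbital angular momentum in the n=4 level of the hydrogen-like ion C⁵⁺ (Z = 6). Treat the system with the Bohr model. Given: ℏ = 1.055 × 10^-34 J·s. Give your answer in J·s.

L_n = nℏ = 4 × 1.055 × 10^-34 = 4.220 × 10^-34 J·s

4.220 × 10^-34 J·s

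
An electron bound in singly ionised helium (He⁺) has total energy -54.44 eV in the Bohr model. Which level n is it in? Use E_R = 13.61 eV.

E_n = −E_R Z²/n² ⇒ n² = E_R Z²/(−E_n) = 13.61 × 2² / 54.44 ≈ 1.00
n = 1

1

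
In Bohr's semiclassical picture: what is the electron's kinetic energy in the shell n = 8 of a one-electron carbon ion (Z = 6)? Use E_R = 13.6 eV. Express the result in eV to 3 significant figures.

7.65 eV

For a Coulomb orbit the virial theorem gives K = −E_n.
E_n = −E_R·Z²/n², so K = E_R·Z²/n² = 13.6 × 6²/8² = 7.65 eV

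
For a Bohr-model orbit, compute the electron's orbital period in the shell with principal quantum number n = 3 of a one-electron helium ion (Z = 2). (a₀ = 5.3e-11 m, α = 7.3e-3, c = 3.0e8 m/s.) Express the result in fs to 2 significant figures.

1.0 fs

r = n²a₀/Z = 3²·5.3e-11/2 = 2.4e-10 m
v = Zαc/n = 2·0.0073·3.0e8/3 = 1.5e6 m/s
T = 2πr/v = 1.0e-15 s = 1.0 fs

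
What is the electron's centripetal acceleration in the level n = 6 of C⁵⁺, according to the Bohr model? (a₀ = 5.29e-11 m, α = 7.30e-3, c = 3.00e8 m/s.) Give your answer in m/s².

r = n²a₀/Z = 3.17e-10 m, v = Zαc/n = 2.19e6 m/s
a = v²/r = (2.19e6)² / 3.17e-10 = 1.51e22 m/s²

1.51e22 m/s²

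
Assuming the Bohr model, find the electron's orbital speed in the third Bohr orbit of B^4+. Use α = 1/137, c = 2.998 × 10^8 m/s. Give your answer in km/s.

v_n = Zαc/n = 5 × 0.007299 × 2.998 × 10^8 / 3
    = 3647 km/s

3647 km/s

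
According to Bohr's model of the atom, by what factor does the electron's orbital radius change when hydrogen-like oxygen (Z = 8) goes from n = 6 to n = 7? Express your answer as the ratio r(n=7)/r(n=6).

r ∝ Z^-1 · n^2; with Z fixed, r ∝ n^2.
r(n=7)/r(n=6) = (7/6)^2 = 49/36

49/36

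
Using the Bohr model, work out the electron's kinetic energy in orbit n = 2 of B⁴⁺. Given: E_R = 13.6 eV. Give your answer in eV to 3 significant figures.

For a Coulomb orbit the virial theorem gives K = −E_n.
E_n = −E_R·Z²/n², so K = E_R·Z²/n² = 13.6 × 5²/2² = 85.0 eV

85.0 eV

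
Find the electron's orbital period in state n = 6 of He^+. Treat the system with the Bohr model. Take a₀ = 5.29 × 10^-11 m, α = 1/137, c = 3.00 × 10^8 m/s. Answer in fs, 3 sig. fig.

8.20 fs

r = n²a₀/Z = 6²·5.29 × 10^-11/2 = 9.52 × 10^-10 m
v = Zαc/n = 2·0.00730·3.00 × 10^8/6 = 7.30 × 10^5 m/s
T = 2πr/v = 8.20 × 10^-15 s = 8.20 fs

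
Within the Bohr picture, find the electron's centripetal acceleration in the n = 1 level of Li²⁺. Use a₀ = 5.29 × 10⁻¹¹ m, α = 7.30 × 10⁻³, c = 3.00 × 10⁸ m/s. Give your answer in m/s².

2.45 × 10²⁴ m/s²

r = n²a₀/Z = 1.76 × 10⁻¹¹ m, v = Zαc/n = 6.57 × 10⁶ m/s
a = v²/r = (6.57 × 10⁶)² / 1.76 × 10⁻¹¹ = 2.45 × 10²⁴ m/s²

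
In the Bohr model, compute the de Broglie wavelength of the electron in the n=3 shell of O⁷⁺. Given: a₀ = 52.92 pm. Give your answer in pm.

The Bohr quantisation condition is nλ = 2πr_n.
r_n = n²a₀/Z = 59.54 pm
λ = 2πr_n/n = 2π·59.54/3 = 124.7 pm

124.7 pm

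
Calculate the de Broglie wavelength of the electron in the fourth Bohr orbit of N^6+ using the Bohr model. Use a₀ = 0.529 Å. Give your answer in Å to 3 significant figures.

The Bohr quantisation condition is nλ = 2πr_n.
r_n = n²a₀/Z = 1.21 Å
λ = 2πr_n/n = 2π·1.21/4 = 1.90 Å

1.90 Å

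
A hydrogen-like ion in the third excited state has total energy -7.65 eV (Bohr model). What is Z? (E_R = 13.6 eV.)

E_n = −E_R Z²/n² ⇒ Z² = −E_n n²/E_R = 7.65 × 4² / 13.6 ≈ 9.00
Z = 3

3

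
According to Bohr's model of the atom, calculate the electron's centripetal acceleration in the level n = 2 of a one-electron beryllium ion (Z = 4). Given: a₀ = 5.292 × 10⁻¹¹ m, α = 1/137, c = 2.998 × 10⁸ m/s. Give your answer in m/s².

r = n²a₀/Z = 5.292 × 10⁻¹¹ m, v = Zαc/n = 4.377 × 10⁶ m/s
a = v²/r = (4.377 × 10⁶)² / 5.292 × 10⁻¹¹ = 3.620 × 10²³ m/s²

3.620 × 10²³ m/s²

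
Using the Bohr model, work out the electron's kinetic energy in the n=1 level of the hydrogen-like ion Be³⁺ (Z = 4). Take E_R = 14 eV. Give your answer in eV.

For a Coulomb orbit the virial theorem gives K = −E_n.
E_n = −E_R·Z²/n², so K = E_R·Z²/n² = 14 × 4²/1² = 220 eV

220 eV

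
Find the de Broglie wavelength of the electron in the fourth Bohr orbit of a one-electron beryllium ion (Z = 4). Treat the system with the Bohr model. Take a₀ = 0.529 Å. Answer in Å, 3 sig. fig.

The Bohr quantisation condition is nλ = 2πr_n.
r_n = n²a₀/Z = 2.12 Å
λ = 2πr_n/n = 2π·2.12/4 = 3.32 Å

3.32 Å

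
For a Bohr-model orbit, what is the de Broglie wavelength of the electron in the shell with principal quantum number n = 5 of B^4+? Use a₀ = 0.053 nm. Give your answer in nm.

0.33 nm

The Bohr quantisation condition is nλ = 2πr_n.
r_n = n²a₀/Z = 0.27 nm
λ = 2πr_n/n = 2π·0.27/5 = 0.33 nm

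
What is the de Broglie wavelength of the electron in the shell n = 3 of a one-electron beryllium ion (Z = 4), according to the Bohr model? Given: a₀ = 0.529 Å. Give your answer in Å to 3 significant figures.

2.49 Å

The Bohr quantisation condition is nλ = 2πr_n.
r_n = n²a₀/Z = 1.19 Å
λ = 2πr_n/n = 2π·1.19/3 = 2.49 Å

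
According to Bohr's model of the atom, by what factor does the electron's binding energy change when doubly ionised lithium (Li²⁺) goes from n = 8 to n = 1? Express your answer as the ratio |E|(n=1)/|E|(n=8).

|E| ∝ Z^2 · n^-2; with Z fixed, |E| ∝ n^-2.
|E|(n=1)/|E|(n=8) = (1/8)^-2 = 64

64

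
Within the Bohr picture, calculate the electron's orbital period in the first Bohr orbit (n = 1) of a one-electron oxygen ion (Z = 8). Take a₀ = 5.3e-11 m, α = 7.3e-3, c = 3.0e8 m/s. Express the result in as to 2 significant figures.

r = n²a₀/Z = 1²·5.3e-11/8 = 6.6e-12 m
v = Zαc/n = 8·0.0073·3.0e8/1 = 1.8e7 m/s
T = 2πr/v = 2.4e-18 s = 2.4 as

2.4 as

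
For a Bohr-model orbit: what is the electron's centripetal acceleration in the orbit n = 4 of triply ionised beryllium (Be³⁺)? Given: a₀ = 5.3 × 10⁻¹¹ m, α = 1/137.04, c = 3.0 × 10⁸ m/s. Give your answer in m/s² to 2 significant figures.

2.3 × 10²² m/s²

r = n²a₀/Z = 2.1 × 10⁻¹⁰ m, v = Zαc/n = 2.2 × 10⁶ m/s
a = v²/r = (2.2 × 10⁶)² / 2.1 × 10⁻¹⁰ = 2.3 × 10²² m/s²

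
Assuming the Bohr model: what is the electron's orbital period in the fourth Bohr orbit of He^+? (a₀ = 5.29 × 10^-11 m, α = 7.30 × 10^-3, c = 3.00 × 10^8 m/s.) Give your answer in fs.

2.43 fs

r = n²a₀/Z = 4²·5.29 × 10^-11/2 = 4.23 × 10^-10 m
v = Zαc/n = 2·0.00730·3.00 × 10^8/4 = 1.09 × 10^6 m/s
T = 2πr/v = 2.43 × 10^-15 s = 2.43 fs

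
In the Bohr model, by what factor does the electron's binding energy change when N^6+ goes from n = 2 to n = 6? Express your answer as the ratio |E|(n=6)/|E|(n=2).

1/9

|E| ∝ Z^2 · n^-2; with Z fixed, |E| ∝ n^-2.
|E|(n=6)/|E|(n=2) = (6/2)^-2 = 1/9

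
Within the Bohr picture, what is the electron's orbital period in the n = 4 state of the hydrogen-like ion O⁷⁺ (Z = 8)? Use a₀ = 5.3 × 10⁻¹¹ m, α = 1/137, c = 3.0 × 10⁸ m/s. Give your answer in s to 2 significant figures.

r = n²a₀/Z = 4²·5.3 × 10⁻¹¹/8 = 1.1 × 10⁻¹⁰ m
v = Zαc/n = 8·0.0073·3.0 × 10⁸/4 = 4.4 × 10⁶ m/s
T = 2πr/v = 1.5 × 10⁻¹⁶ s

1.5 × 10⁻¹⁶ s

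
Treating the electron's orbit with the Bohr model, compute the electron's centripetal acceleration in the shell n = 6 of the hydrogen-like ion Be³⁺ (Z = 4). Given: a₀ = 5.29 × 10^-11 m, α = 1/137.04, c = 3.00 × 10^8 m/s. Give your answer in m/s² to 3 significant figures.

4.47 × 10^21 m/s²

r = n²a₀/Z = 4.76 × 10^-10 m, v = Zαc/n = 1.46 × 10^6 m/s
a = v²/r = (1.46 × 10^6)² / 4.76 × 10^-10 = 4.47 × 10^21 m/s²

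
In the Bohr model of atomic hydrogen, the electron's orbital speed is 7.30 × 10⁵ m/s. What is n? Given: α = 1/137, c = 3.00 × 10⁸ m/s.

3

v_n = Zαc/n ⇒ n = Zαc/v = 1 × 0.00730 × 3.00 × 10⁸ / 7.30 × 10⁵ ≈ 3.00
n = 3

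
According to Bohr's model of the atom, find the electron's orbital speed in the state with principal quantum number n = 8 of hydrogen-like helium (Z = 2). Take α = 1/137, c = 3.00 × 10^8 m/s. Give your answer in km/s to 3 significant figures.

v_n = Zαc/n = 2 × 0.00730 × 3.00 × 10^8 / 8
    = 547 km/s

547 km/s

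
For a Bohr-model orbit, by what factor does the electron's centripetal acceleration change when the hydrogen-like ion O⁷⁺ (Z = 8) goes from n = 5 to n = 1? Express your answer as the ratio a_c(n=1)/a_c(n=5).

625

a_c ∝ Z^3 · n^-4; with Z fixed, a_c ∝ n^-4.
a_c(n=1)/a_c(n=5) = (1/5)^-4 = 625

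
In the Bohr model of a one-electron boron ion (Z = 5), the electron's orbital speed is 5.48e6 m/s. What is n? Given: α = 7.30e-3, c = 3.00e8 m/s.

v_n = Zαc/n ⇒ n = Zαc/v = 5 × 0.00730 × 3.00e8 / 5.48e6 ≈ 2.00
n = 2

2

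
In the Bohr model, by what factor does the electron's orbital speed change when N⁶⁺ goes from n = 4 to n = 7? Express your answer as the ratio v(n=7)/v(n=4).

v ∝ Z^1 · n^-1; with Z fixed, v ∝ n^-1.
v(n=7)/v(n=4) = (7/4)^-1 = 4/7

4/7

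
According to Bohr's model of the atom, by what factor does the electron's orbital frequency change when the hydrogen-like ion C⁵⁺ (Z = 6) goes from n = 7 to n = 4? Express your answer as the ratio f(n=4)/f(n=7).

343/64

f ∝ Z^2 · n^-3; with Z fixed, f ∝ n^-3.
f(n=4)/f(n=7) = (4/7)^-3 = 343/64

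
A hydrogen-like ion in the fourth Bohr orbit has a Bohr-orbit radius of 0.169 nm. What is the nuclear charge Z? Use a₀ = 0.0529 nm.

5

r_n = n²a₀/Z ⇒ Z = n²a₀/r = 4² × 0.0529 / 0.169 ≈ 5.01
Z = 5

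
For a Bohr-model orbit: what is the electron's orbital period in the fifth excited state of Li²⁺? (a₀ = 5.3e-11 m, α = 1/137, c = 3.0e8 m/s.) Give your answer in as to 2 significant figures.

3600 as

r = n²a₀/Z = 6²·5.3e-11/3 = 6.4e-10 m
v = Zαc/n = 3·0.0073·3.0e8/6 = 1.1e6 m/s
T = 2πr/v = 3.6e-15 s = 3600 as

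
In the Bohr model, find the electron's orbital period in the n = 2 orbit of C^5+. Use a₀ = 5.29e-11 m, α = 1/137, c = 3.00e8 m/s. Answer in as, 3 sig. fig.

r = n²a₀/Z = 2²·5.29e-11/6 = 3.53e-11 m
v = Zαc/n = 6·0.00730·3.00e8/2 = 6.57e6 m/s
T = 2πr/v = 3.37e-17 s = 33.7 as

33.7 as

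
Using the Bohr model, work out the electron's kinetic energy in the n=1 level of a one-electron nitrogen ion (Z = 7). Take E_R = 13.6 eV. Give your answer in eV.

666 eV

For a Coulomb orbit the virial theorem gives K = −E_n.
E_n = −E_R·Z²/n², so K = E_R·Z²/n² = 13.6 × 7²/1² = 666 eV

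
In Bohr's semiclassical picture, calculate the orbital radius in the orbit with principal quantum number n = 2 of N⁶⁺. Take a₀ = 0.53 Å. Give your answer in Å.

0.30 Å

r_n = n²a₀/Z = 2² × 0.53 / 7
    = 4 × 0.53 / 7 = 0.30 Å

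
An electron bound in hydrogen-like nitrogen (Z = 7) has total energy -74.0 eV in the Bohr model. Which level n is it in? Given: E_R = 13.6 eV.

E_n = −E_R Z²/n² ⇒ n² = E_R Z²/(−E_n) = 13.6 × 7² / 74.0 ≈ 9.01
n = 3

3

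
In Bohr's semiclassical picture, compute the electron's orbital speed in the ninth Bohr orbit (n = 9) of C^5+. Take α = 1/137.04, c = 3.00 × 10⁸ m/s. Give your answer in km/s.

1460 km/s

v_n = Zαc/n = 6 × 0.00730 × 3.00 × 10⁸ / 9
    = 1460 km/s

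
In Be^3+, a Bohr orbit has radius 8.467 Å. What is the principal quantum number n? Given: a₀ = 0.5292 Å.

8

r_n = n²a₀/Z ⇒ n² = rZ/a₀ = 8.467 × 4 / 0.5292 ≈ 64.00
n = 8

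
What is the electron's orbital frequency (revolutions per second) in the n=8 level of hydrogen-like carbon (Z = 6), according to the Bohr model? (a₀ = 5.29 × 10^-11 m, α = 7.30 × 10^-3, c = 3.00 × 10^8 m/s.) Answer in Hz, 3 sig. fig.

4.63 × 10^14 Hz

r = n²a₀/Z = 5.64 × 10^-10 m, v = Zαc/n = 1.64 × 10^6 m/s
f = v/(2πr) = 4.63 × 10^14 Hz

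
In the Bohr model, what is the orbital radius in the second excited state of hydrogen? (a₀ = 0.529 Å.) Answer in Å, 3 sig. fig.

r_n = n²a₀/Z = 3² × 0.529 / 1
    = 9 × 0.529 / 1 = 4.76 Å

4.76 Å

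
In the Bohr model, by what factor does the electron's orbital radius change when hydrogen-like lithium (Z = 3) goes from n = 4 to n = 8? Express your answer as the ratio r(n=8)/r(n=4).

4

r ∝ Z^-1 · n^2; with Z fixed, r ∝ n^2.
r(n=8)/r(n=4) = (8/4)^2 = 4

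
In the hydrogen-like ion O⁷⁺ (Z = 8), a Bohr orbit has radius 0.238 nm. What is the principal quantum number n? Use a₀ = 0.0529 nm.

r_n = n²a₀/Z ⇒ n² = rZ/a₀ = 0.238 × 8 / 0.0529 ≈ 35.99
n = 6

6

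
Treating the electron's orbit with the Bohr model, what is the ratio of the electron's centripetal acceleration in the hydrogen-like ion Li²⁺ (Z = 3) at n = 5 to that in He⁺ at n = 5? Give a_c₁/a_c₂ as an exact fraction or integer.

a_c ∝ Z^3 · n^-4
a_c₁/a_c₂ = (3/2)^3 · (5/5)^-4 = 27/8

27/8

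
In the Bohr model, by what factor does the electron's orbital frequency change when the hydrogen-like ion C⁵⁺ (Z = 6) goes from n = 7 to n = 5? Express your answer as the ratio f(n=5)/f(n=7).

343/125

f ∝ Z^2 · n^-3; with Z fixed, f ∝ n^-3.
f(n=5)/f(n=7) = (5/7)^-3 = 343/125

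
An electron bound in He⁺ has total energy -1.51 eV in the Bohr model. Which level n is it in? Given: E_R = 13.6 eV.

6

E_n = −E_R Z²/n² ⇒ n² = E_R Z²/(−E_n) = 13.6 × 2² / 1.51 ≈ 36.03
n = 6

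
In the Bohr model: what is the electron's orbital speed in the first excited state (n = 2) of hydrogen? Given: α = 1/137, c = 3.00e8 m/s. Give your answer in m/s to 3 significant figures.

1.09e6 m/s

v_n = Zαc/n = 1 × 0.00730 × 3.00e8 / 2
    = 1.09e6 m/s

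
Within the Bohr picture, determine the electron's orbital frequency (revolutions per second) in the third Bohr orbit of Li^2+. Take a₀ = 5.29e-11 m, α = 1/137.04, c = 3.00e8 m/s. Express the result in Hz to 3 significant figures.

2.20e15 Hz

r = n²a₀/Z = 1.59e-10 m, v = Zαc/n = 2.19e6 m/s
f = v/(2πr) = 2.20e15 Hz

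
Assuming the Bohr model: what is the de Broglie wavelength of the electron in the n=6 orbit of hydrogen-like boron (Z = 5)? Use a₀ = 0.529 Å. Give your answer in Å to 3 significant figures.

3.99 Å

The Bohr quantisation condition is nλ = 2πr_n.
r_n = n²a₀/Z = 3.81 Å
λ = 2πr_n/n = 2π·3.81/6 = 3.99 Å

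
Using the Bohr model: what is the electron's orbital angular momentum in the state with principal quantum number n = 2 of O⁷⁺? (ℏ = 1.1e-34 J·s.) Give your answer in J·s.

2.2e-34 J·s

L_n = nℏ = 2 × 1.1e-34 = 2.2e-34 J·s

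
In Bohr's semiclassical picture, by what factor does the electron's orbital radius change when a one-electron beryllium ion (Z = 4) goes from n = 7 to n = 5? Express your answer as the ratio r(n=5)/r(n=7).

25/49

r ∝ Z^-1 · n^2; with Z fixed, r ∝ n^2.
r(n=5)/r(n=7) = (5/7)^2 = 25/49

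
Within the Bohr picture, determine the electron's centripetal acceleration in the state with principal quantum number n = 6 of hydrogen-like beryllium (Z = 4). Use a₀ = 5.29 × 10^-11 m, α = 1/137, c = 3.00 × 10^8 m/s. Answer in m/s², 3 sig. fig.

r = n²a₀/Z = 4.76 × 10^-10 m, v = Zαc/n = 1.46 × 10^6 m/s
a = v²/r = (1.46 × 10^6)² / 4.76 × 10^-10 = 4.48 × 10^21 m/s²

4.48 × 10^21 m/s²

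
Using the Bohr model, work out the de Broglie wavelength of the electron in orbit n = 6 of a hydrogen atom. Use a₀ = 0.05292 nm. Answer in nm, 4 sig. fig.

The Bohr quantisation condition is nλ = 2πr_n.
r_n = n²a₀/Z = 1.905 nm
λ = 2πr_n/n = 2π·1.905/6 = 1.995 nm

1.995 nm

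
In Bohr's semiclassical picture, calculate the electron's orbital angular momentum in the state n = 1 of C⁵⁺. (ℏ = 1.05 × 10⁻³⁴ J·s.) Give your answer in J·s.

1.05 × 10⁻³⁴ J·s

L_n = nℏ = 1 × 1.05 × 10⁻³⁴ = 1.05 × 10⁻³⁴ J·s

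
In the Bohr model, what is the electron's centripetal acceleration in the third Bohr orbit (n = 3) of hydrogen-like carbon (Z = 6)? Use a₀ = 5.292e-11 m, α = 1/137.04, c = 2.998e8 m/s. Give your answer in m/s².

r = n²a₀/Z = 7.938e-11 m, v = Zαc/n = 4.375e6 m/s
a = v²/r = (4.375e6)² / 7.938e-11 = 2.412e23 m/s²

2.412e23 m/s²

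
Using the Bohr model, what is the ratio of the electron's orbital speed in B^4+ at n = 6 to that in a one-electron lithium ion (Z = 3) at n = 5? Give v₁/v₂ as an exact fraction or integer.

25/18

v ∝ Z^1 · n^-1
v₁/v₂ = (5/3)^1 · (6/5)^-1 = 25/18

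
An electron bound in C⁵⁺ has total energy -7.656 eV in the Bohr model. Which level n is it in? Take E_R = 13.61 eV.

E_n = −E_R Z²/n² ⇒ n² = E_R Z²/(−E_n) = 13.61 × 6² / 7.656 ≈ 64.00
n = 8

8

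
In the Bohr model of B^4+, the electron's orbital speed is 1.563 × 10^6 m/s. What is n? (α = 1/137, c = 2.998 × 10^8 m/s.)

v_n = Zαc/n ⇒ n = Zαc/v = 5 × 0.007299 × 2.998 × 10^8 / 1.563 × 10^6 ≈ 7.00
n = 7

7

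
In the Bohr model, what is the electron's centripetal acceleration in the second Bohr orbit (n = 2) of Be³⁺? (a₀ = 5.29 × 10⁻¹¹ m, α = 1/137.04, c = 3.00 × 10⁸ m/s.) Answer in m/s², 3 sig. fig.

3.62 × 10²³ m/s²

r = n²a₀/Z = 5.29 × 10⁻¹¹ m, v = Zαc/n = 4.38 × 10⁶ m/s
a = v²/r = (4.38 × 10⁶)² / 5.29 × 10⁻¹¹ = 3.62 × 10²³ m/s²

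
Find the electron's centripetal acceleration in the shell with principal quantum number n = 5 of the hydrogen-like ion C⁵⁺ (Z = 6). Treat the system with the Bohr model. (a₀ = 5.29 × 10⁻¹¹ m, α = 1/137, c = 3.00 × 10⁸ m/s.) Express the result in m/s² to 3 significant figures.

3.13 × 10²² m/s²

r = n²a₀/Z = 2.20 × 10⁻¹⁰ m, v = Zαc/n = 2.63 × 10⁶ m/s
a = v²/r = (2.63 × 10⁶)² / 2.20 × 10⁻¹⁰ = 3.13 × 10²² m/s²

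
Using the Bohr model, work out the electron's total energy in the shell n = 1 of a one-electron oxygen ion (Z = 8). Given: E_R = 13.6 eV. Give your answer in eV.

-870 eV

E_n = −E_R·Z²/n² = −13.6 × 8²/1² = -870 eV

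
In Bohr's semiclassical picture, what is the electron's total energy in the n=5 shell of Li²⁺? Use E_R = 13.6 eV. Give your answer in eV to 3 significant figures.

E_n = −E_R·Z²/n² = −13.6 × 3²/5² = -4.90 eV

-4.90 eV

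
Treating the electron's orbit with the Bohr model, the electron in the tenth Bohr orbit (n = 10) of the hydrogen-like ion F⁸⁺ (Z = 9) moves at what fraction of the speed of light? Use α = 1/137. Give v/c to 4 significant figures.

v_n = Zαc/n, so v/c = Zα/n = 9 × 0.007299 / 10 = 0.006569

0.006569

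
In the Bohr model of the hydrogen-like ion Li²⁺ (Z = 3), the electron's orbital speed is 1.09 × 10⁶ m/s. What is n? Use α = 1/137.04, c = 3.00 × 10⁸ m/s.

6

v_n = Zαc/n ⇒ n = Zαc/v = 3 × 0.00730 × 3.00 × 10⁸ / 1.09 × 10⁶ ≈ 6.03
n = 6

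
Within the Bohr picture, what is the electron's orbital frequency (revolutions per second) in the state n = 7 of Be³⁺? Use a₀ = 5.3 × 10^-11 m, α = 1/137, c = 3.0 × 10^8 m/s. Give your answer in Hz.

3.1 × 10^14 Hz

r = n²a₀/Z = 6.5 × 10^-10 m, v = Zαc/n = 1.3 × 10^6 m/s
f = v/(2πr) = 3.1 × 10^14 Hz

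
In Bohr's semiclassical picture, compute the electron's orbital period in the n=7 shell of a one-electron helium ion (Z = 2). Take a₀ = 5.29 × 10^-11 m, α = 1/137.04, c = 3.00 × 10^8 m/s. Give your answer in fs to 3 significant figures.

r = n²a₀/Z = 7²·5.29 × 10^-11/2 = 1.30 × 10^-9 m
v = Zαc/n = 2·0.00730·3.00 × 10^8/7 = 6.25 × 10^5 m/s
T = 2πr/v = 1.30 × 10^-14 s = 13.0 fs

13.0 fs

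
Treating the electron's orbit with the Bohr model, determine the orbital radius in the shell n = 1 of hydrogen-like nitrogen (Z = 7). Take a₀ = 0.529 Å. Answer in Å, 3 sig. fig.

r_n = n²a₀/Z = 1² × 0.529 / 7
    = 1 × 0.529 / 7 = 0.0756 Å

0.0756 Å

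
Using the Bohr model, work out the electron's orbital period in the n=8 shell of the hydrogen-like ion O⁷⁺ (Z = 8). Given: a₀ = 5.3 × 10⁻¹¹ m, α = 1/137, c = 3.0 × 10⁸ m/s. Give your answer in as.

1200 as

r = n²a₀/Z = 8²·5.3 × 10⁻¹¹/8 = 4.2 × 10⁻¹⁰ m
v = Zαc/n = 8·0.0073·3.0 × 10⁸/8 = 2.2 × 10⁶ m/s
T = 2πr/v = 1.2 × 10⁻¹⁵ s = 1200 as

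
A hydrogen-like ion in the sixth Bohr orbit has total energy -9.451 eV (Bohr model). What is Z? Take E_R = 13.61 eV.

E_n = −E_R Z²/n² ⇒ Z² = −E_n n²/E_R = 9.451 × 6² / 13.61 ≈ 25.00
Z = 5

5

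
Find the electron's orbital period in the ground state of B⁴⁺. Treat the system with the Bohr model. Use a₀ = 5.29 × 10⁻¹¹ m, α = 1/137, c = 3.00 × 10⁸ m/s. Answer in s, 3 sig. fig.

r = n²a₀/Z = 1²·5.29 × 10⁻¹¹/5 = 1.06 × 10⁻¹¹ m
v = Zαc/n = 5·0.00730·3.00 × 10⁸/1 = 1.09 × 10⁷ m/s
T = 2πr/v = 6.07 × 10⁻¹⁸ s

6.07 × 10⁻¹⁸ s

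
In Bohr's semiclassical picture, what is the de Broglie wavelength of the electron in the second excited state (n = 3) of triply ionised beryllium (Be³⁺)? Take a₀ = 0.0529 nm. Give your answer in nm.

0.249 nm

The Bohr quantisation condition is nλ = 2πr_n.
r_n = n²a₀/Z = 0.119 nm
λ = 2πr_n/n = 2π·0.119/3 = 0.249 nm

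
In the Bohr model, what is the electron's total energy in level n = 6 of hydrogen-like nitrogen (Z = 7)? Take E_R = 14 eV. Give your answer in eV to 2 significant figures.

E_n = −E_R·Z²/n² = −14 × 7²/6² = -19 eV

-19 eV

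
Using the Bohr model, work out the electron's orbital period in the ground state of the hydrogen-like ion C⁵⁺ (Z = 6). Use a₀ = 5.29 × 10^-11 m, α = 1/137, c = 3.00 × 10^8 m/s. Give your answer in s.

4.22 × 10^-18 s

r = n²a₀/Z = 1²·5.29 × 10^-11/6 = 8.82 × 10^-12 m
v = Zαc/n = 6·0.00730·3.00 × 10^8/1 = 1.31 × 10^7 m/s
T = 2πr/v = 4.22 × 10^-18 s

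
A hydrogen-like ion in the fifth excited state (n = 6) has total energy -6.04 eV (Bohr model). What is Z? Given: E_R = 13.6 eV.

E_n = −E_R Z²/n² ⇒ Z² = −E_n n²/E_R = 6.04 × 6² / 13.6 ≈ 15.99
Z = 4

4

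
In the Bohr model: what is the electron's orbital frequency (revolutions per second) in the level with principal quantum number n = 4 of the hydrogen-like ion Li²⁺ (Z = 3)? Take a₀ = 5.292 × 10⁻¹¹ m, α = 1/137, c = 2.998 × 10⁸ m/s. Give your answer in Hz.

9.255 × 10¹⁴ Hz

r = n²a₀/Z = 2.822 × 10⁻¹⁰ m, v = Zαc/n = 1.641 × 10⁶ m/s
f = v/(2πr) = 9.255 × 10¹⁴ Hz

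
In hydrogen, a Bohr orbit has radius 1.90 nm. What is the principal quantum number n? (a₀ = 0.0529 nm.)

r_n = n²a₀/Z ⇒ n² = rZ/a₀ = 1.90 × 1 / 0.0529 ≈ 35.92
n = 6

6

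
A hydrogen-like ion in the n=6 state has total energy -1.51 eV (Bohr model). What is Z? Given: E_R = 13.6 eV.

2

E_n = −E_R Z²/n² ⇒ Z² = −E_n n²/E_R = 1.51 × 6² / 13.6 ≈ 4.00
Z = 2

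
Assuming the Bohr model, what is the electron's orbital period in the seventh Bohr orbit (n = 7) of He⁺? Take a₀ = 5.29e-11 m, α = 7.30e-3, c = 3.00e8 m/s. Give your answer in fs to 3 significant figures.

r = n²a₀/Z = 7²·5.29e-11/2 = 1.30e-9 m
v = Zαc/n = 2·0.00730·3.00e8/7 = 6.26e5 m/s
T = 2πr/v = 1.30e-14 s = 13.0 fs

13.0 fs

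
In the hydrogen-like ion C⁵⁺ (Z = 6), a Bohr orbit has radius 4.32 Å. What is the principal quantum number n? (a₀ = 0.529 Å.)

7

r_n = n²a₀/Z ⇒ n² = rZ/a₀ = 4.32 × 6 / 0.529 ≈ 49.00
n = 7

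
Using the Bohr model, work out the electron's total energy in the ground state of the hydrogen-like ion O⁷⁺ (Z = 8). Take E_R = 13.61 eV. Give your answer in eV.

E_n = −E_R·Z²/n² = −13.61 × 8²/1² = -871.0 eV

-871.0 eV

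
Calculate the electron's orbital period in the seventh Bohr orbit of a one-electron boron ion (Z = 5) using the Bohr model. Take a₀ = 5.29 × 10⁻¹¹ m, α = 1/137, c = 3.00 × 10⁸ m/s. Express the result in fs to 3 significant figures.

r = n²a₀/Z = 7²·5.29 × 10⁻¹¹/5 = 5.18 × 10⁻¹⁰ m
v = Zαc/n = 5·0.00730·3.00 × 10⁸/7 = 1.56 × 10⁶ m/s
T = 2πr/v = 2.08 × 10⁻¹⁵ s = 2.08 fs

2.08 fs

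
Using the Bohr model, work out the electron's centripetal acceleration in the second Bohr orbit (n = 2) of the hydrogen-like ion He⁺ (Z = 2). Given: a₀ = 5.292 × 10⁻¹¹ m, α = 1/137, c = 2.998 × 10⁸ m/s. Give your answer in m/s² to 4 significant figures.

r = n²a₀/Z = 1.058 × 10⁻¹⁰ m, v = Zαc/n = 2.188 × 10⁶ m/s
a = v²/r = (2.188 × 10⁶)² / 1.058 × 10⁻¹⁰ = 4.525 × 10²² m/s²

4.525 × 10²² m/s²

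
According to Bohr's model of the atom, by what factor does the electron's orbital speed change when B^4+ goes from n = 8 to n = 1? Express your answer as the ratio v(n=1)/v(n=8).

v ∝ Z^1 · n^-1; with Z fixed, v ∝ n^-1.
v(n=1)/v(n=8) = (1/8)^-1 = 8

8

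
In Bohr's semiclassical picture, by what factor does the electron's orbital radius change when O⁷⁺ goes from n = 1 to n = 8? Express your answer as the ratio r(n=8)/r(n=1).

64

r ∝ Z^-1 · n^2; with Z fixed, r ∝ n^2.
r(n=8)/r(n=1) = (8/1)^2 = 64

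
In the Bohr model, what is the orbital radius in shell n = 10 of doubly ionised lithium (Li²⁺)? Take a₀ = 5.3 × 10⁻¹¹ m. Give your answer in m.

r_n = n²a₀/Z = 10² × 5.3 × 10⁻¹¹ / 3
    = 100 × 5.3 × 10⁻¹¹ / 3 = 1.8 × 10⁻⁹ m

1.8 × 10⁻⁹ m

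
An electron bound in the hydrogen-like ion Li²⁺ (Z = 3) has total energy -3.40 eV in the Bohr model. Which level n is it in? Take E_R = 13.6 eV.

6

E_n = −E_R Z²/n² ⇒ n² = E_R Z²/(−E_n) = 13.6 × 3² / 3.40 ≈ 36.00
n = 6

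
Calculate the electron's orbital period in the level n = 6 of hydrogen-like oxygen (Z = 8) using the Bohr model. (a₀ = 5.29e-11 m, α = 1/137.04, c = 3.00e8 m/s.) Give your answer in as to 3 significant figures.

512 as

r = n²a₀/Z = 6²·5.29e-11/8 = 2.38e-10 m
v = Zαc/n = 8·0.00730·3.00e8/6 = 2.92e6 m/s
T = 2πr/v = 5.12e-16 s = 512 as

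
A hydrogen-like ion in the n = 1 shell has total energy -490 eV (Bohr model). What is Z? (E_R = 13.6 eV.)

6

E_n = −E_R Z²/n² ⇒ Z² = −E_n n²/E_R = 490 × 1² / 13.6 ≈ 36.03
Z = 6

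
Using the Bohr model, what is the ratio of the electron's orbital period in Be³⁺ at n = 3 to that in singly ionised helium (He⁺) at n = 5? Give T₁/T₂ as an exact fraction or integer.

27/500

T ∝ Z^-2 · n^3
T₁/T₂ = (4/2)^-2 · (3/5)^3 = 27/500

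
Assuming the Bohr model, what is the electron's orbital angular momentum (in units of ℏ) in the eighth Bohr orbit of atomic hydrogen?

8

L_n = nℏ, so L/ℏ = n = 8.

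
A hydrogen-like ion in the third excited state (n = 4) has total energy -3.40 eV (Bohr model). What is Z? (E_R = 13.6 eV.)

2

E_n = −E_R Z²/n² ⇒ Z² = −E_n n²/E_R = 3.40 × 4² / 13.6 ≈ 4.00
Z = 2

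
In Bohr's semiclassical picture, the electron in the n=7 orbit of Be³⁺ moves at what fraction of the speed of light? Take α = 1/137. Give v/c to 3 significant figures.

0.00417

v_n = Zαc/n, so v/c = Zα/n = 4 × 0.00730 / 7 = 0.00417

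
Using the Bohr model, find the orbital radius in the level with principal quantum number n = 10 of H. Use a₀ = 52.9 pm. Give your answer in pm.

r_n = n²a₀/Z = 10² × 52.9 / 1
    = 100 × 52.9 / 1 = 5290 pm

5290 pm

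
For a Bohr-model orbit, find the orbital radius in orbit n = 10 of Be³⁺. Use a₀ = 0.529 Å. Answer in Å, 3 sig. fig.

13.2 Å

r_n = n²a₀/Z = 10² × 0.529 / 4
    = 100 × 0.529 / 4 = 13.2 Å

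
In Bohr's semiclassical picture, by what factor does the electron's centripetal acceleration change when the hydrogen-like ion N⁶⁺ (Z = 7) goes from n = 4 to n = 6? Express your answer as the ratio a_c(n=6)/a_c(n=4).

16/81

a_c ∝ Z^3 · n^-4; with Z fixed, a_c ∝ n^-4.
a_c(n=6)/a_c(n=4) = (6/4)^-4 = 16/81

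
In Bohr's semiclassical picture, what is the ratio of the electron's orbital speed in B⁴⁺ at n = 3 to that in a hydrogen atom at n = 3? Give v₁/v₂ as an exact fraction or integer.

5

v ∝ Z^1 · n^-1
v₁/v₂ = (5/1)^1 · (3/3)^-1 = 5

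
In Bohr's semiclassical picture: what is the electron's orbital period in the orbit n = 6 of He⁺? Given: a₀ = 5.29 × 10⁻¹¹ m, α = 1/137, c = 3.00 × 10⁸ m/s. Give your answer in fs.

8.20 fs

r = n²a₀/Z = 6²·5.29 × 10⁻¹¹/2 = 9.52 × 10⁻¹⁰ m
v = Zαc/n = 2·0.00730·3.00 × 10⁸/6 = 7.30 × 10⁵ m/s
T = 2πr/v = 8.20 × 10⁻¹⁵ s = 8.20 fs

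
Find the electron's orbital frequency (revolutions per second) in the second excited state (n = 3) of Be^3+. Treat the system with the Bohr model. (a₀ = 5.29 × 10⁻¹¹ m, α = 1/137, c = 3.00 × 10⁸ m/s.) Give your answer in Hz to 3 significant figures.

r = n²a₀/Z = 1.19 × 10⁻¹⁰ m, v = Zαc/n = 2.92 × 10⁶ m/s
f = v/(2πr) = 3.90 × 10¹⁵ Hz

3.90 × 10¹⁵ Hz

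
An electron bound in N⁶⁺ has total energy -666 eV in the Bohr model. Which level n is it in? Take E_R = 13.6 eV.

E_n = −E_R Z²/n² ⇒ n² = E_R Z²/(−E_n) = 13.6 × 7² / 666 ≈ 1.00
n = 1

1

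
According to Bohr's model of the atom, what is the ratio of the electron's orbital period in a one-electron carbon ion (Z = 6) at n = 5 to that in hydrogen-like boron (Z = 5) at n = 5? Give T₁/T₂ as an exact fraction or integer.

T ∝ Z^-2 · n^3
T₁/T₂ = (6/5)^-2 · (5/5)^3 = 25/36

25/36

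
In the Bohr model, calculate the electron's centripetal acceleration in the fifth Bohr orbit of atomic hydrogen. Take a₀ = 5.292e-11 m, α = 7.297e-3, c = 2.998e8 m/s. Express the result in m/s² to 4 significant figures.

1.447e20 m/s²

r = n²a₀/Z = 1.323e-9 m, v = Zαc/n = 4.375e5 m/s
a = v²/r = (4.375e5)² / 1.323e-9 = 1.447e20 m/s²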